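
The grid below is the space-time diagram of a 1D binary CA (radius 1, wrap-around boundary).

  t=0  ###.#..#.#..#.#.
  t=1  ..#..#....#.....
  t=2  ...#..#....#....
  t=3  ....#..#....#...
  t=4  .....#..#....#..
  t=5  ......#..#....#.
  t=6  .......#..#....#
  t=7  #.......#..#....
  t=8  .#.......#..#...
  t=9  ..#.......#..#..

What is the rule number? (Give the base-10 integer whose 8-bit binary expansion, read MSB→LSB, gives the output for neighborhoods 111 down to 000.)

80

  nb ###: next=.  (t=0,i=1, bit7=0)
  nb ##.: next=#  (t=0,i=2, bit6=1)
  nb #.#: next=.  (t=0,i=3, bit5=0)
  nb #..: next=#  (t=0,i=5, bit4=1)
  nb .##: next=.  (t=0,i=0, bit3=0)
  nb .#.: next=.  (t=0,i=4, bit2=0)
  nb ..#: next=.  (t=0,i=6, bit1=0)
  nb ...: next=.  (t=1,i=0, bit0=0)
  bits 01010000 = 80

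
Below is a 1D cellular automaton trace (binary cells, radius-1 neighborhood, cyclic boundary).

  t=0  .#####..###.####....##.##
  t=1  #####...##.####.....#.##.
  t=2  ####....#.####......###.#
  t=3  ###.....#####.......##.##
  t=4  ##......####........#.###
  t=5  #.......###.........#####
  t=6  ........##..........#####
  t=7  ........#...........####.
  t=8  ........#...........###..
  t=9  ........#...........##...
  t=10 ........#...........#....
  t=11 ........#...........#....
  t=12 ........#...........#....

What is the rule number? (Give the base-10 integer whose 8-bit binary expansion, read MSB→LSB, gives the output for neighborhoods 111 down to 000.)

  ###|#  b7=1 t=0,i=2
  ##.|.  b6=0 t=0,i=5
  #.#|#  b5=1 t=0,i=0
  #..|.  b4=0 t=0,i=6
  .##|#  b3=1 t=0,i=1
  .#.|#  b2=1 t=1,i=20
  ..#|.  b1=0 t=0,i=7
  ...|.  b0=0 t=0,i=17
  bits 10101100 = 172

172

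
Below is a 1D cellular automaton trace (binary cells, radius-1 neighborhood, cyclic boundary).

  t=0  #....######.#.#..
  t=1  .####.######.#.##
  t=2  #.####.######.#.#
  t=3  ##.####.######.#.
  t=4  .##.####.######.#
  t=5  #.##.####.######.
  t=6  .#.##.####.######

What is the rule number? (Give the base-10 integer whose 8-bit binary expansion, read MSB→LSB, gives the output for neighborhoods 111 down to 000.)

  ### -> #   bit 7 = 1  t=0,i=6
  ##. -> #   bit 6 = 1  t=0,i=10
  #.# -> #   bit 5 = 1  t=0,i=11
  #.. -> #   bit 4 = 1  t=0,i=1
  .## -> .   bit 3 = 0  t=0,i=5
  .#. -> .   bit 2 = 0  t=0,i=0
  ..# -> #   bit 1 = 1  t=0,i=4
  ... -> #   bit 0 = 1  t=0,i=2
  bits 11110011 = 243

243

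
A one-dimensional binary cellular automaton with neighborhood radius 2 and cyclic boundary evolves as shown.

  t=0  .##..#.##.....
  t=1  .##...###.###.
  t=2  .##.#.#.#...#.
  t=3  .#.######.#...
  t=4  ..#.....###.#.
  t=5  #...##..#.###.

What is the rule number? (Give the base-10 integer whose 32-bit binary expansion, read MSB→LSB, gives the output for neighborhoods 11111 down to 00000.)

879959233

  [31] ##### => .  t=3,i=5
  [30] ####. => .  t=3,i=7
  [29] ###.# => #  t=1,i=8
  [28] ###.. => #  t=1,i=12
  [27] ##.## => .  t=1,i=9
  [26] ##.#. => #  t=2,i=3
  [25] ##..# => .  t=0,i=3
  [24] ##... => .  t=0,i=9
  [23] #.### => .  t=1,i=10
  [22] #.##. => #  t=0,i=7
  [21] #.#.# => #  t=2,i=4
  [20] #.#.. => #  t=2,i=8
  [19] #..## => .  t=1,i=0
  [18] #..#. => .  t=0,i=4
  [17] #...# => #  t=1,i=4
  [16] #.... => #  t=0,i=10
  [15] .#### => .  t=3,i=4
  [14] .###. => .  t=1,i=7
  [13] .##.# => .  t=2,i=2
  [12] .##.. => #  t=0,i=2
  [11] .#.## => #  t=0,i=6
  [10] .#.#. => #  t=2,i=5
  [9] .#..# => .  t=2,i=13
  [8] .#... => .  t=2,i=9
  [7] ..### => #  t=1,i=6
  [6] ..##. => #  t=0,i=1
  [5] ..#.# => .  t=0,i=5
  [4] ..#.. => .  t=2,i=12
  [3] ...## => .  t=0,i=0
  [2] ...#. => .  t=2,i=11
  [1] ....# => .  t=0,i=13
  [0] ..... => #  t=0,i=11
  bits 00110100011100110001110011000001 = 879959233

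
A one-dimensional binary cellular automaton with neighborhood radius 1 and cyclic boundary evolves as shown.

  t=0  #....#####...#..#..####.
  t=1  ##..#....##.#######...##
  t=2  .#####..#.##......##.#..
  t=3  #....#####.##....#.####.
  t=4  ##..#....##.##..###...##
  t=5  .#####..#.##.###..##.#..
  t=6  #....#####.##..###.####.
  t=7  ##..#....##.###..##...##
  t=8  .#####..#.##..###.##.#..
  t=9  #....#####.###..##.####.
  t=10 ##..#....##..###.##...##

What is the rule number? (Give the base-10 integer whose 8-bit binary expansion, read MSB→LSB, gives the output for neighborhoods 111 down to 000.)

118

  ### -> .   bit 7 = 0  t=0,i=6
  ##. -> #   bit 6 = 1  t=0,i=9
  #.# -> #   bit 5 = 1  t=0,i=23
  #.. -> #   bit 4 = 1  t=0,i=1
  .## -> .   bit 3 = 0  t=0,i=5
  .#. -> #   bit 2 = 1  t=0,i=0
  ..# -> #   bit 1 = 1  t=0,i=4
  ... -> .   bit 0 = 0  t=0,i=2
  bits 01110110 = 118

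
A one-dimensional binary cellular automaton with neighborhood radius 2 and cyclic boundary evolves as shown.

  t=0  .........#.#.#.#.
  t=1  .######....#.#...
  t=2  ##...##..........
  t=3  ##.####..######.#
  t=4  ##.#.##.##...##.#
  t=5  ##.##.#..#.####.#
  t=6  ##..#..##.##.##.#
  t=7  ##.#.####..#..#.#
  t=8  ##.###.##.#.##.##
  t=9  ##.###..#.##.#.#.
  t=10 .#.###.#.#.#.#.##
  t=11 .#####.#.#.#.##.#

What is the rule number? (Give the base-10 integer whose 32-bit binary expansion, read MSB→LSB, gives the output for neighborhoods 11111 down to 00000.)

  ##### -> .   bit 31 = 0  t=1,i=3
  ####. -> #   bit 30 = 1  t=1,i=5
  ###.# -> #   bit 29 = 1  t=3,i=1
  ###.. -> #   bit 28 = 1  t=1,i=6
  ##.## -> .   bit 27 = 0  t=3,i=2
  ##.#. -> .   bit 26 = 0  t=4,i=2
  ##..# -> .   bit 25 = 0  t=3,i=7
  ##... -> .   bit 24 = 0  t=1,i=7
  #.### -> #   bit 23 = 1  t=3,i=3
  #.##. -> .   bit 22 = 0  t=4,i=5
  #.#.# -> #   bit 21 = 1  t=0,i=11
  #.#.. -> .   bit 20 = 0  t=0,i=15
  #..## -> #   bit 19 = 1  t=3,i=8
  #..#. -> #   bit 18 = 1  t=5,i=8
  #...# -> #   bit 17 = 1  t=2,i=3
  #.... -> .   bit 16 = 0  t=0,i=0
  .#### -> .   bit 15 = 0  t=1,i=2
  .###. -> #   bit 14 = 1  t=3,i=0
  .##.# -> #   bit 13 = 1  t=4,i=6
  .##.. -> #   bit 12 = 1  t=2,i=1
  .#.## -> #   bit 11 = 1  t=4,i=4
  .#.#. -> .   bit 10 = 0  t=0,i=10
  .#..# -> #   bit 9 = 1  t=5,i=7
  .#... -> .   bit 8 = 0  t=0,i=16
  ..### -> #   bit 7 = 1  t=1,i=1
  ..##. -> #   bit 6 = 1  t=2,i=0
  ..#.# -> .   bit 5 = 0  t=0,i=9
  ..#.. -> .   bit 4 = 0  t=6,i=4
  ...## -> #   bit 3 = 1  t=1,i=0
  ...#. -> .   bit 2 = 0  t=0,i=8
  ....# -> .   bit 1 = 0  t=0,i=7
  ..... -> #   bit 0 = 1  t=0,i=1
  bits 01110000101011100111101011001001 = 1890482889

1890482889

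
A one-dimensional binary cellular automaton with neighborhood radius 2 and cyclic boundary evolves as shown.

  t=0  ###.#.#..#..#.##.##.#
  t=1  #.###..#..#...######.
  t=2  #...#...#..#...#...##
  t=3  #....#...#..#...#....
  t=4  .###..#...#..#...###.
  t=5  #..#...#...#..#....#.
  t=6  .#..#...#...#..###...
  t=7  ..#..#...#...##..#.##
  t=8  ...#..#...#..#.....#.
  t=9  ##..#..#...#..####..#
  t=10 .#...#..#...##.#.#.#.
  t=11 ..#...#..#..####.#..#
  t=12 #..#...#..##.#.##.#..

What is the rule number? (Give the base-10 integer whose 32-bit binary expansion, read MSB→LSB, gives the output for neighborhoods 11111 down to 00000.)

  nb #####: next=.  (t=1,i=16, bit31=0)
  nb ####.: next=.  (t=0,i=1, bit30=0)
  nb ###.#: next=#  (t=0,i=2, bit29=1)
  nb ###..: next=#  (t=1,i=4, bit28=1)
  nb ##.##: next=#  (t=0,i=16, bit27=1)
  nb ##.#.: next=#  (t=0,i=3, bit26=1)
  nb ##..#: next=.  (t=1,i=5, bit25=0)
  nb ##...: next=.  (t=2,i=1, bit24=0)
  nb #.###: next=.  (t=0,i=20, bit23=0)
  nb #.##.: next=#  (t=0,i=14, bit22=1)
  nb #.#.#: next=#  (t=0,i=4, bit21=1)
  nb #.#..: next=.  (t=0,i=6, bit20=0)
  nb #..##: next=#  (t=4,i=0, bit19=1)
  nb #..#.: next=.  (t=0,i=8, bit18=0)
  nb #...#: next=.  (t=1,i=12, bit17=0)
  nb #....: next=#  (t=3,i=2, bit16=1)
  nb .####: next=#  (t=0,i=0, bit15=1)
  nb .###.: next=.  (t=1,i=3, bit14=0)
  nb .##.#: next=#  (t=0,i=15, bit13=1)
  nb .##..: next=.  (t=7,i=14, bit12=0)
  nb .#.##: next=.  (t=0,i=13, bit11=0)
  nb .#.#.: next=.  (t=0,i=5, bit10=0)
  nb .#..#: next=#  (t=0,i=7, bit9=1)
  nb .#...: next=#  (t=1,i=11, bit8=1)
  nb ..###: next=.  (t=1,i=14, bit7=0)
  nb ..##.: next=#  (t=7,i=13, bit6=1)
  nb ..#.#: next=.  (t=0,i=12, bit5=0)
  nb ..#..: next=.  (t=0,i=9, bit4=0)
  nb ...##: next=.  (t=1,i=13, bit3=0)
  nb ...#.: next=.  (t=2,i=3, bit2=0)
  nb ....#: next=#  (t=3,i=3, bit1=1)
  nb .....: next=#  (t=8,i=16, bit0=1)
  bits 00111100011010011010001101000011 = 1013556035

1013556035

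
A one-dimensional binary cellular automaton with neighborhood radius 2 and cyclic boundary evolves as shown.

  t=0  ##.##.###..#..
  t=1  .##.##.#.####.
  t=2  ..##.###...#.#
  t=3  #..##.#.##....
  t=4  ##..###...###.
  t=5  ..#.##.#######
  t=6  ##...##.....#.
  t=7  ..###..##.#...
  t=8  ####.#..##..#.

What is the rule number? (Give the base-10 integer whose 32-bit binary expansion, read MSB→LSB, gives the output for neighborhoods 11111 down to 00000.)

  #####|.  b31=0 t=5,i=9
  ####.|#  b30=1 t=1,i=11
  ###.#|#  b29=1 t=4,i=12
  ###..|.  b28=0 t=0,i=8
  ##.##|#  b27=1 t=0,i=2
  ##.#.|#  b26=1 t=1,i=6
  ##..#|#  b25=1 t=0,i=9
  ##...|#  b24=1 t=2,i=8
  #.###|.  b23=0 t=0,i=6
  #.##.|.  b22=0 t=0,i=3
  #.#.#|#  b21=1 t=1,i=7
  #.#..|.  b20=0 t=2,i=13
  #..##|.  b19=0 t=0,i=13
  #..#.|#  b18=1 t=0,i=10
  #...#|#  b17=1 t=2,i=9
  #....|#  b16=1 t=3,i=11
  .####|.  b15=0 t=1,i=10
  .###.|#  b14=1 t=0,i=7
  .##.#|#  b13=1 t=0,i=1
  .##..|.  b12=0 t=3,i=9
  .#.##|.  b11=0 t=1,i=8
  .#.#.|.  b10=0 t=2,i=12
  .#..#|#  b9=1 t=0,i=12
  .#...|.  b8=0 t=7,i=11
  ..###|#  b7=1 t=4,i=4
  ..##.|.  b6=0 t=0,i=0
  ..#.#|.  b5=0 t=2,i=11
  ..#..|#  b4=1 t=0,i=11
  ...##|#  b3=1 t=4,i=9
  ...#.|.  b2=0 t=2,i=10
  ....#|#  b1=1 t=3,i=12
  .....|.  b0=0 t=6,i=9
  bits 01101111001001110110001010011010 = 1864852122

1864852122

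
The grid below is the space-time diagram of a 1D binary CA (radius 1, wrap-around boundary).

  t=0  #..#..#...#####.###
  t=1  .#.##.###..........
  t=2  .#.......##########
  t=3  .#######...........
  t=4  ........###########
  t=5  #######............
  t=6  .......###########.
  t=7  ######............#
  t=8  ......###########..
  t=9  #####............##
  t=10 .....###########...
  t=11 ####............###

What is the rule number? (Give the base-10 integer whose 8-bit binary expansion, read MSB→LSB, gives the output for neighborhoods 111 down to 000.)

21

  nb ###: next=.  (t=0,i=11, bit7=0)
  nb ##.: next=.  (t=0,i=0, bit6=0)
  nb #.#: next=.  (t=0,i=15, bit5=0)
  nb #..: next=#  (t=0,i=1, bit4=1)
  nb .##: next=.  (t=0,i=10, bit3=0)
  nb .#.: next=#  (t=0,i=3, bit2=1)
  nb ..#: next=.  (t=0,i=2, bit1=0)
  nb ...: next=#  (t=0,i=8, bit0=1)
  bits 00010101 = 21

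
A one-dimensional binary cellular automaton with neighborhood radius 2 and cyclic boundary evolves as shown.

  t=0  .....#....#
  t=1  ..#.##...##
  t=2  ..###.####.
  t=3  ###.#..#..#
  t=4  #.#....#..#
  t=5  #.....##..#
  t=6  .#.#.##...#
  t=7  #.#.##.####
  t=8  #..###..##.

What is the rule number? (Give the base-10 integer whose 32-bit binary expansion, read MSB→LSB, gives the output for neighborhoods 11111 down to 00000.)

  ##### -> #   bit 31 = 1  t=7,i=9
  ####. -> .   bit 30 = 0  t=2,i=8
  ###.# -> #   bit 29 = 1  t=2,i=4
  ###.. -> .   bit 28 = 0  t=2,i=9
  ##.## -> .   bit 27 = 0  t=2,i=5
  ##.#. -> .   bit 26 = 0  t=3,i=3
  ##..# -> .   bit 25 = 0  t=1,i=0
  ##... -> #   bit 24 = 1  t=1,i=6
  #.### -> .   bit 23 = 0  t=2,i=6
  #.##. -> #   bit 22 = 1  t=1,i=4
  #.#.# -> .   bit 21 = 0  t=6,i=1
  #.#.. -> .   bit 20 = 0  t=3,i=4
  #..## -> .   bit 19 = 0  t=3,i=9
  #..#. -> .   bit 18 = 0  t=1,i=1
  #...# -> #   bit 17 = 1  t=1,i=7
  #.... -> .   bit 16 = 0  t=0,i=1
  .#### -> #   bit 15 = 1  t=2,i=7
  .###. -> .   bit 14 = 0  t=2,i=3
  .##.# -> #   bit 13 = 1  t=4,i=0
  .##.. -> .   bit 12 = 0  t=1,i=5
  .#.## -> #   bit 11 = 1  t=1,i=3
  .#.#. -> #   bit 10 = 1  t=6,i=0
  .#..# -> .   bit 9 = 0  t=3,i=5
  .#... -> .   bit 8 = 0  t=0,i=0
  ..### -> #   bit 7 = 1  t=2,i=2
  ..##. -> #   bit 6 = 1  t=1,i=9
  ..#.# -> #   bit 5 = 1  t=1,i=2
  ..#.. -> #   bit 4 = 1  t=0,i=5
  ...## -> #   bit 3 = 1  t=1,i=8
  ...#. -> #   bit 2 = 1  t=0,i=4
  ....# -> .   bit 1 = 0  t=0,i=3
  ..... -> #   bit 0 = 1  t=0,i=2
  bits 10100001010000101010110011111101 = 2705501437

2705501437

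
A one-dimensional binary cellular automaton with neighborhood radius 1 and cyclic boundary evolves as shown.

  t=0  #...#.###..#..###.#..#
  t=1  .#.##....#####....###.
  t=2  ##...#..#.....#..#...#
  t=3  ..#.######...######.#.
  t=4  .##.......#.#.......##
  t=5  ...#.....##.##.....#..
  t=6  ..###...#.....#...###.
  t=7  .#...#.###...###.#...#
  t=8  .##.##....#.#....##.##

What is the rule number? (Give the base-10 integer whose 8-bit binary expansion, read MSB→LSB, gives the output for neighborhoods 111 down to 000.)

22

  [7] ### => .  t=0,i=7
  [6] ##. => .  t=0,i=0
  [5] #.# => .  t=0,i=5
  [4] #.. => #  t=0,i=1
  [3] .## => .  t=0,i=6
  [2] .#. => #  t=0,i=4
  [1] ..# => #  t=0,i=3
  [0] ... => .  t=0,i=2
  bits 00010110 = 22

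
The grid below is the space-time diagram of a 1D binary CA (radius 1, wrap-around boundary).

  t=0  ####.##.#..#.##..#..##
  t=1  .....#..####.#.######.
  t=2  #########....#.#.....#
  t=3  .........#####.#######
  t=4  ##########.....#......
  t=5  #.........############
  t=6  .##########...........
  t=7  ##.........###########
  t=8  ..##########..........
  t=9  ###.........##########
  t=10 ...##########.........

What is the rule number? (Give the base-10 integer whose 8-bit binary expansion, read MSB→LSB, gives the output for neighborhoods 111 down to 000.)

31

  ### -> .   bit 7 = 0  t=0,i=0
  ##. -> .   bit 6 = 0  t=0,i=3
  #.# -> .   bit 5 = 0  t=0,i=4
  #.. -> #   bit 4 = 1  t=0,i=9
  .## -> #   bit 3 = 1  t=0,i=5
  .#. -> #   bit 2 = 1  t=0,i=8
  ..# -> #   bit 1 = 1  t=0,i=10
  ... -> #   bit 0 = 1  t=1,i=0
  bits 00011111 = 31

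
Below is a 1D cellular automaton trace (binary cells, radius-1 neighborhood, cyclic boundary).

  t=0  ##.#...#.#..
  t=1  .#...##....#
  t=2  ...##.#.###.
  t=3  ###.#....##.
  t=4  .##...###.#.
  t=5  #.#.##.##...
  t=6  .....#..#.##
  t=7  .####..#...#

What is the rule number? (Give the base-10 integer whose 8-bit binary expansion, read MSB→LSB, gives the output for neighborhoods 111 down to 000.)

195

  [7] ### => #  t=2,i=9
  [6] ##. => #  t=0,i=1
  [5] #.# => .  t=0,i=2
  [4] #.. => .  t=0,i=4
  [3] .## => .  t=0,i=0
  [2] .#. => .  t=0,i=3
  [1] ..# => #  t=0,i=6
  [0] ... => #  t=0,i=5
  bits 11000011 = 195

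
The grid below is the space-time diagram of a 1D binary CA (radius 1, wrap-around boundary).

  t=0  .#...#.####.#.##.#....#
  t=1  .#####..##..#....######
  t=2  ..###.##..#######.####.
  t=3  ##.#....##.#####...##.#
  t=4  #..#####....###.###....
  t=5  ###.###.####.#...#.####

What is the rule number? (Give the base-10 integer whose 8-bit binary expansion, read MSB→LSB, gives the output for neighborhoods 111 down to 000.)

  [7] ### => #  t=0,i=8
  [6] ##. => .  t=0,i=10
  [5] #.# => .  t=0,i=0
  [4] #.. => #  t=0,i=2
  [3] .## => .  t=0,i=7
  [2] .#. => #  t=0,i=1
  [1] ..# => #  t=0,i=4
  [0] ... => #  t=0,i=3
  bits 10010111 = 151

151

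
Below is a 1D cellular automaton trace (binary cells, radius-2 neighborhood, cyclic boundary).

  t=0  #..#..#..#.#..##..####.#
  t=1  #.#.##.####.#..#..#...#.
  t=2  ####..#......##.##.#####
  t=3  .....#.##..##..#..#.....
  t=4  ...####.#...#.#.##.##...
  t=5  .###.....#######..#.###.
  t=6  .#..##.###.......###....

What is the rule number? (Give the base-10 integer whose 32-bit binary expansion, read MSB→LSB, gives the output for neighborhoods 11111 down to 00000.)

153558958

  #####|.  b31=0 t=2,i=0
  ####.|.  b30=0 t=0,i=20
  ###.#|.  b29=0 t=0,i=21
  ###..|.  b28=0 t=2,i=3
  ##.##|#  b27=1 t=0,i=22
  ##.#.|.  b26=0 t=1,i=11
  ##..#|.  b25=0 t=0,i=1
  ##...|#  b24=1 t=4,i=21
  #.###|.  b23=0 t=1,i=7
  #.##.|.  b22=0 t=0,i=23
  #.#.#|#  b21=1 t=1,i=0
  #.#..|.  b20=0 t=0,i=11
  #..##|.  b19=0 t=0,i=13
  #..#.|#  b18=1 t=0,i=2
  #...#|#  b17=1 t=1,i=20
  #....|#  b16=1 t=2,i=8
  .####|.  b15=0 t=0,i=19
  .###.|.  b14=0 t=5,i=2
  .##.#|.  b13=0 t=1,i=5
  .##..|#  b12=1 t=0,i=0
  .#.##|#  b11=1 t=1,i=3
  .#.#.|#  b10=1 t=0,i=10
  .#..#|#  b9=1 t=0,i=4
  .#...|#  b8=1 t=1,i=19
  ..###|#  b7=1 t=0,i=18
  ..##.|.  b6=0 t=0,i=14
  ..#.#|#  b5=1 t=0,i=9
  ..#..|.  b4=0 t=0,i=3
  ...##|#  b3=1 t=2,i=12
  ...#.|#  b2=1 t=1,i=21
  ....#|#  b1=1 t=2,i=11
  .....|.  b0=0 t=2,i=9
  bits 00001001001001110001111110101110 = 153558958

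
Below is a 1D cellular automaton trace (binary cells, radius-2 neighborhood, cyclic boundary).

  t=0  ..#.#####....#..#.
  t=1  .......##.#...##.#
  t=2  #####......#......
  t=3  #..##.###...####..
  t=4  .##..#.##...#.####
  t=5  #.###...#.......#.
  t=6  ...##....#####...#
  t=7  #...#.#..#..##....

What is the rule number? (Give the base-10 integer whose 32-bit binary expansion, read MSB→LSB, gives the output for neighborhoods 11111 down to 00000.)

1510823809

  [31] ##### => .  t=0,i=6
  [30] ####. => #  t=0,i=7
  [29] ###.# => .  t=4,i=17
  [28] ###.. => #  t=0,i=8
  [27] ##.## => #  t=3,i=5
  [26] ##.#. => .  t=1,i=9
  [25] ##..# => #  t=3,i=16
  [24] ##... => .  t=0,i=9
  [23] #.### => .  t=0,i=4
  [22] #.##. => .  t=4,i=1
  [21] #.#.# => .  t=5,i=0
  [20] #.#.. => .  t=1,i=10
  [19] #..## => #  t=3,i=2
  [18] #..#. => #  t=0,i=15
  [17] #...# => .  t=0,i=0
  [16] #.... => #  t=0,i=10
  [15] .#### => .  t=0,i=5
  [14] .###. => #  t=3,i=7
  [13] .##.# => .  t=1,i=8
  [12] .##.. => #  t=4,i=2
  [11] .#.## => .  t=0,i=3
  [10] .#.#. => #  t=5,i=17
  [9] .#..# => #  t=0,i=14
  [8] .#... => #  t=0,i=17
  [7] ..### => #  t=2,i=0
  [6] ..##. => .  t=1,i=7
  [5] ..#.# => .  t=0,i=2
  [4] ..#.. => .  t=0,i=13
  [3] ...## => .  t=1,i=6
  [2] ...#. => .  t=0,i=1
  [1] ....# => .  t=0,i=11
  [0] ..... => #  t=1,i=2
  bits 01011010000011010101011110000001 = 1510823809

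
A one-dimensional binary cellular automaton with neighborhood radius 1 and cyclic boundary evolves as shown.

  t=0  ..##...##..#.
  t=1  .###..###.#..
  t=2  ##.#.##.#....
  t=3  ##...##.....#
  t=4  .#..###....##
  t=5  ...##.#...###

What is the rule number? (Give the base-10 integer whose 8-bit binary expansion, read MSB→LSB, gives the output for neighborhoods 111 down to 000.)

74

  ### -> .   bit 7 = 0  t=1,i=2
  ##. -> #   bit 6 = 1  t=0,i=3
  #.# -> .   bit 5 = 0  t=1,i=9
  #.. -> .   bit 4 = 0  t=0,i=4
  .## -> #   bit 3 = 1  t=0,i=2
  .#. -> .   bit 2 = 0  t=0,i=11
  ..# -> #   bit 1 = 1  t=0,i=1
  ... -> .   bit 0 = 0  t=0,i=0
  bits 01001010 = 74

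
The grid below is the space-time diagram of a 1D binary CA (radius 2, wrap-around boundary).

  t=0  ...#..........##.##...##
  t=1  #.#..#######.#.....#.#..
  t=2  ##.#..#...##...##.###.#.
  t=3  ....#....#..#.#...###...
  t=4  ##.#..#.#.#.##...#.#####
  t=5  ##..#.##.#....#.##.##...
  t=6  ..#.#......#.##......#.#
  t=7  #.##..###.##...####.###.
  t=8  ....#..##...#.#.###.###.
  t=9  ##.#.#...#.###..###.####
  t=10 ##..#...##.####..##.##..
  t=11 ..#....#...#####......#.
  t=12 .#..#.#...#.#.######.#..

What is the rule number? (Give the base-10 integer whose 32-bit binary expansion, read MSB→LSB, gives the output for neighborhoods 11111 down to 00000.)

1937884717

  #####|.  b31=0 t=1,i=7
  ####.|#  b30=1 t=1,i=10
  ###.#|#  b29=1 t=1,i=11
  ###..|#  b28=1 t=3,i=20
  ##.##|.  b27=0 t=0,i=16
  ##.#.|.  b26=0 t=1,i=12
  ##..#|#  b25=1 t=5,i=2
  ##...|#  b24=1 t=0,i=0
  #.###|#  b23=1 t=2,i=18
  #.##.|.  b22=0 t=0,i=17
  #.#.#|.  b21=0 t=2,i=22
  #.#..|.  b20=0 t=1,i=2
  #..##|.  b19=0 t=1,i=4
  #..#.|.  b18=0 t=1,i=23
  #...#|.  b17=0 t=0,i=1
  #....|#  b16=1 t=0,i=5
  .####|#  b15=1 t=1,i=6
  .###.|#  b14=1 t=2,i=19
  .##.#|.  b13=0 t=0,i=15
  .##..|.  b12=0 t=0,i=18
  .#.##|.  b11=0 t=2,i=23
  .#.#.|#  b10=1 t=1,i=1
  .#..#|#  b9=1 t=1,i=3
  .#...|.  b8=0 t=0,i=4
  ..###|.  b7=0 t=1,i=5
  ..##.|.  b6=0 t=0,i=14
  ..#.#|#  b5=1 t=1,i=0
  ..#..|.  b4=0 t=0,i=3
  ...##|#  b3=1 t=0,i=13
  ...#.|#  b2=1 t=0,i=2
  ....#|.  b1=0 t=0,i=12
  .....|#  b0=1 t=0,i=6
  bits 01110011100000011100011000101101 = 1937884717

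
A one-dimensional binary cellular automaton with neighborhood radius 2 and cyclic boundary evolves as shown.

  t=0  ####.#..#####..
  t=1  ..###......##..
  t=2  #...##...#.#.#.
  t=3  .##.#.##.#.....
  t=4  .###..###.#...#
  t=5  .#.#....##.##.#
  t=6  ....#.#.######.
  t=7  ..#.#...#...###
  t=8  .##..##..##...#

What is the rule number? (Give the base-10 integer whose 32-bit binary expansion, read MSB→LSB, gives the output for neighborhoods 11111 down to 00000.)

2110136674

  #####|.  b31=0 t=0,i=10
  ####.|#  b30=1 t=0,i=2
  ###.#|#  b29=1 t=0,i=3
  ###..|#  b28=1 t=0,i=12
  ##.##|#  b27=1 t=5,i=10
  ##.#.|#  b26=1 t=0,i=4
  ##..#|.  b25=0 t=0,i=13
  ##...|#  b24=1 t=1,i=5
  #.###|#  b23=1 t=4,i=1
  #.##.|#  b22=1 t=3,i=6
  #.#.#|.  b21=0 t=2,i=11
  #.#..|.  b20=0 t=0,i=5
  #..##|.  b19=0 t=0,i=7
  #..#.|#  b18=1 t=7,i=1
  #...#|#  b17=1 t=2,i=2
  #....|.  b16=0 t=1,i=6
  .####|.  b15=0 t=0,i=1
  .###.|.  b14=0 t=1,i=3
  .##.#|#  b13=1 t=3,i=2
  .##..|.  b12=0 t=1,i=12
  .#.##|.  b11=0 t=3,i=5
  .#.#.|.  b10=0 t=2,i=10
  .#..#|.  b9=0 t=0,i=6
  .#...|#  b8=1 t=2,i=1
  ..###|.  b7=0 t=0,i=0
  ..##.|#  b6=1 t=1,i=11
  ..#.#|#  b5=1 t=2,i=9
  ..#..|.  b4=0 t=7,i=8
  ...##|.  b3=0 t=1,i=1
  ...#.|.  b2=0 t=2,i=8
  ....#|#  b1=1 t=1,i=0
  .....|.  b0=0 t=1,i=7
  bits 01111101110001100010000101100010 = 2110136674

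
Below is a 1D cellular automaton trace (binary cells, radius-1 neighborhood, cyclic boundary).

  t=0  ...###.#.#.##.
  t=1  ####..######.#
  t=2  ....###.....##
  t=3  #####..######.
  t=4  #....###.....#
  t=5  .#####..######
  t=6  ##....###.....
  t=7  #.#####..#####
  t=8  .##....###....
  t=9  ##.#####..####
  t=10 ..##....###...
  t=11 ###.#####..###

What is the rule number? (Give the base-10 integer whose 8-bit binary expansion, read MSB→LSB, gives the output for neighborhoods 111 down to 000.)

  nb ###: next=.  (t=0,i=4, bit7=0)
  nb ##.: next=.  (t=0,i=5, bit6=0)
  nb #.#: next=#  (t=0,i=6, bit5=1)
  nb #..: next=#  (t=0,i=13, bit4=1)
  nb .##: next=#  (t=0,i=3, bit3=1)
  nb .#.: next=#  (t=0,i=7, bit2=1)
  nb ..#: next=#  (t=0,i=2, bit1=1)
  nb ...: next=#  (t=0,i=0, bit0=1)
  bits 00111111 = 63

63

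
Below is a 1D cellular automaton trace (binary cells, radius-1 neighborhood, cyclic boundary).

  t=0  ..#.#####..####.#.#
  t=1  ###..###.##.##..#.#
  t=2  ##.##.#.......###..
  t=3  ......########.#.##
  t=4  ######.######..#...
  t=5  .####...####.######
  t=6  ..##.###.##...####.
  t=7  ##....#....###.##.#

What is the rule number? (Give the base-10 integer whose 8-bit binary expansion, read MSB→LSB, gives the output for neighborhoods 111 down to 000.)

151

  nb ###: next=#  (t=0,i=5, bit7=1)
  nb ##.: next=.  (t=0,i=8, bit6=0)
  nb #.#: next=.  (t=0,i=3, bit5=0)
  nb #..: next=#  (t=0,i=0, bit4=1)
  nb .##: next=.  (t=0,i=4, bit3=0)
  nb .#.: next=#  (t=0,i=2, bit2=1)
  nb ..#: next=#  (t=0,i=1, bit1=1)
  nb ...: next=#  (t=2,i=8, bit0=1)
  bits 10010111 = 151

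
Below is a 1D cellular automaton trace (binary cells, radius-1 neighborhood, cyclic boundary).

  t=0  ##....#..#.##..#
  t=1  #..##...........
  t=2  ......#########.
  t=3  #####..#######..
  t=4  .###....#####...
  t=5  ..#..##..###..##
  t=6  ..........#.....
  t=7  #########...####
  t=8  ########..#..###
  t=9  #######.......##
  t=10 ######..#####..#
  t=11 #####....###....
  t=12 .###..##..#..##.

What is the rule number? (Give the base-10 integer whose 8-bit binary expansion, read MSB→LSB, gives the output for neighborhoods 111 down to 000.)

129

  ### -> #   bit 7 = 1  t=0,i=0
  ##. -> .   bit 6 = 0  t=0,i=1
  #.# -> .   bit 5 = 0  t=0,i=10
  #.. -> .   bit 4 = 0  t=0,i=2
  .## -> .   bit 3 = 0  t=0,i=11
  .#. -> .   bit 2 = 0  t=0,i=6
  ..# -> .   bit 1 = 0  t=0,i=5
  ... -> #   bit 0 = 1  t=0,i=3
  bits 10000001 = 129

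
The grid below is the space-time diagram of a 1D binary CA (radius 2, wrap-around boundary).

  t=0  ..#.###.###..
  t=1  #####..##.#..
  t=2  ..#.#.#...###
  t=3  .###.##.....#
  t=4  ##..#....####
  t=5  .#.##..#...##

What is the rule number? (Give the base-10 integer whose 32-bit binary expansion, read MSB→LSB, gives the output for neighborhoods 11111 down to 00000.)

2560364087

  [31] ##### => #  t=1,i=2
  [30] ####. => .  t=1,i=3
  [29] ###.# => .  t=0,i=6
  [28] ###.. => #  t=0,i=10
  [27] ##.## => #  t=0,i=7
  [26] ##.#. => .  t=1,i=9
  [25] ##..# => .  t=1,i=5
  [24] ##... => .  t=0,i=11
  [23] #.### => #  t=0,i=4
  [22] #.##. => .  t=3,i=5
  [21] #.#.# => .  t=2,i=4
  [20] #.#.. => #  t=1,i=10
  [19] #..## => #  t=1,i=6
  [18] #..#. => #  t=2,i=1
  [17] #...# => .  t=2,i=8
  [16] #.... => .  t=0,i=12
  [15] .#### => .  t=1,i=1
  [14] .###. => .  t=0,i=5
  [13] .##.# => .  t=1,i=8
  [12] .##.. => .  t=3,i=6
  [11] .#.## => #  t=0,i=3
  [10] .#.#. => #  t=2,i=3
  [9] .#..# => #  t=1,i=11
  [8] .#... => .  t=2,i=7
  [7] ..### => .  t=1,i=0
  [6] ..##. => .  t=1,i=7
  [5] ..#.# => #  t=0,i=2
  [4] ..#.. => #  t=4,i=4
  [3] ...## => .  t=2,i=9
  [2] ...#. => #  t=0,i=1
  [1] ....# => #  t=0,i=0
  [0] ..... => #  t=3,i=9
  bits 10011000100111000000111000110111 = 2560364087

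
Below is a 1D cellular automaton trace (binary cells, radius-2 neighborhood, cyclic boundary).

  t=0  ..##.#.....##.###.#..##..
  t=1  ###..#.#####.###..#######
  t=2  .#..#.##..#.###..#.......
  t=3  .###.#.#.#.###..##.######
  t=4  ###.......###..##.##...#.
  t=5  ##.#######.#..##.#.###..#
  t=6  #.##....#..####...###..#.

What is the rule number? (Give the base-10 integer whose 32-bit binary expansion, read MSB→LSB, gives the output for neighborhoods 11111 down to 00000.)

  #####|.  b31=0 t=1,i=0
  ####.|#  b30=1 t=1,i=1
  ###.#|.  b29=0 t=0,i=16
  ###..|.  b28=0 t=1,i=2
  ##.##|#  b27=1 t=0,i=13
  ##.#.|.  b26=0 t=0,i=4
  ##..#|.  b25=0 t=1,i=3
  ##...|#  b24=1 t=0,i=23
  #.###|#  b23=1 t=0,i=14
  #.##.|.  b22=0 t=2,i=6
  #.#.#|.  b21=0 t=3,i=5
  #.#..|#  b20=1 t=0,i=5
  #..##|#  b19=1 t=0,i=20
  #..#.|#  b18=1 t=1,i=4
  #...#|#  b17=1 t=4,i=21
  #....|#  b16=1 t=0,i=7
  .####|.  b15=0 t=1,i=8
  .###.|#  b14=1 t=0,i=15
  .##.#|.  b13=0 t=0,i=3
  .##..|#  b12=1 t=0,i=22
  .#.##|#  b11=1 t=1,i=6
  .#.#.|.  b10=0 t=3,i=6
  .#..#|#  b9=1 t=0,i=19
  .#...|.  b8=0 t=0,i=6
  ..###|.  b7=0 t=1,i=18
  ..##.|#  b6=1 t=0,i=2
  ..#.#|.  b5=0 t=1,i=5
  ..#..|#  b4=1 t=2,i=1
  ...##|#  b3=1 t=0,i=1
  ...#.|.  b2=0 t=2,i=0
  ....#|#  b1=1 t=0,i=0
  .....|#  b0=1 t=0,i=8
  bits 01001001100111110101101001011011 = 1235180123

1235180123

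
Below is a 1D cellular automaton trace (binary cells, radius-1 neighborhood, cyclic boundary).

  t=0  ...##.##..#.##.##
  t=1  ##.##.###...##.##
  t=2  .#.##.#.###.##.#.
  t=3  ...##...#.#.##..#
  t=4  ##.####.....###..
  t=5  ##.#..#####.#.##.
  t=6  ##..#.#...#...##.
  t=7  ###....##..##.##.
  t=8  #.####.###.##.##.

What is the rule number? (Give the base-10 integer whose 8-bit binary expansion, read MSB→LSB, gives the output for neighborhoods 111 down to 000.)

89

  ### -> .   bit 7 = 0  t=1,i=0
  ##. -> #   bit 6 = 1  t=0,i=4
  #.# -> .   bit 5 = 0  t=0,i=5
  #.. -> #   bit 4 = 1  t=0,i=0
  .## -> #   bit 3 = 1  t=0,i=3
  .#. -> .   bit 2 = 0  t=0,i=10
  ..# -> .   bit 1 = 0  t=0,i=2
  ... -> #   bit 0 = 1  t=0,i=1
  bits 01011001 = 89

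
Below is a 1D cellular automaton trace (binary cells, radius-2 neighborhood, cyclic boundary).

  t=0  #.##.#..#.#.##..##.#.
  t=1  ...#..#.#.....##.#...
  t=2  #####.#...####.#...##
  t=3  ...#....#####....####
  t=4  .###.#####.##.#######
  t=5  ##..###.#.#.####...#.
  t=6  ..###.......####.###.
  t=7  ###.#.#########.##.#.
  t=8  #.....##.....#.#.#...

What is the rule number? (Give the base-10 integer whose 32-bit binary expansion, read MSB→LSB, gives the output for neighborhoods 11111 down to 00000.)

1519100607

  #####|.  b31=0 t=2,i=0
  ####.|#  b30=1 t=2,i=3
  ###.#|.  b29=0 t=2,i=4
  ###..|#  b28=1 t=3,i=12
  ##.##|#  b27=1 t=4,i=0
  ##.#.|.  b26=0 t=0,i=4
  ##..#|#  b25=1 t=0,i=14
  ##...|.  b24=0 t=3,i=0
  #.###|#  b23=1 t=4,i=1
  #.##.|.  b22=0 t=0,i=2
  #.#.#|.  b21=0 t=0,i=0
  #.#..|.  b20=0 t=0,i=5
  #..##|#  b19=1 t=0,i=15
  #..#.|.  b18=0 t=0,i=7
  #...#|#  b17=1 t=2,i=8
  #....|#  b16=1 t=1,i=10
  .####|#  b15=1 t=2,i=11
  .###.|.  b14=0 t=4,i=2
  .##.#|#  b13=1 t=0,i=3
  .##..|.  b12=0 t=0,i=13
  .#.##|.  b11=0 t=0,i=1
  .#.#.|.  b10=0 t=0,i=9
  .#..#|#  b9=1 t=0,i=6
  .#...|.  b8=0 t=1,i=9
  ..###|#  b7=1 t=2,i=10
  ..##.|.  b6=0 t=0,i=16
  ..#.#|#  b5=1 t=0,i=8
  ..#..|#  b4=1 t=1,i=3
  ...##|#  b3=1 t=1,i=13
  ...#.|#  b2=1 t=1,i=2
  ....#|#  b1=1 t=1,i=1
  .....|#  b0=1 t=1,i=0
  bits 01011010100010111010001010111111 = 1519100607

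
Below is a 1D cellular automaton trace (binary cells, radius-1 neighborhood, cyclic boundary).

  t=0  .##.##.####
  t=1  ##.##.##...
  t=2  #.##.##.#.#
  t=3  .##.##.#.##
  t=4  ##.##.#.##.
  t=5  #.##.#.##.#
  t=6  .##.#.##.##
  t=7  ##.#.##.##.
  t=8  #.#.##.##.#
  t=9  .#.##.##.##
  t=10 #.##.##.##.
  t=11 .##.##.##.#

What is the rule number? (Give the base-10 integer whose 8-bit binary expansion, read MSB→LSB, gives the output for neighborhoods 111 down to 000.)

  ### -> .   bit 7 = 0  t=0,i=8
  ##. -> .   bit 6 = 0  t=0,i=2
  #.# -> #   bit 5 = 1  t=0,i=0
  #.. -> #   bit 4 = 1  t=1,i=8
  .## -> #   bit 3 = 1  t=0,i=1
  .#. -> .   bit 2 = 0  t=2,i=8
  ..# -> #   bit 1 = 1  t=1,i=10
  ... -> .   bit 0 = 0  t=1,i=9
  bits 00111010 = 58

58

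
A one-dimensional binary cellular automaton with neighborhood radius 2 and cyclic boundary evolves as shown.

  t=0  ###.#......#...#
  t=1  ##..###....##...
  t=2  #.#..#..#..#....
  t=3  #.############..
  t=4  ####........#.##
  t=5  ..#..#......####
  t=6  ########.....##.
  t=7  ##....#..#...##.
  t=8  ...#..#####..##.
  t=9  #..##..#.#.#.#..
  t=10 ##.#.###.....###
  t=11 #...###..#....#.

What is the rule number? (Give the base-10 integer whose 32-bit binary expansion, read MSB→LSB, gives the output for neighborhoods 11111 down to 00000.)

  #####|.  b31=0 t=3,i=4
  ####.|#  b30=1 t=0,i=1
  ###.#|.  b29=0 t=0,i=2
  ###..|.  b28=0 t=1,i=6
  ##.##|.  b27=0 t=6,i=15
  ##.#.|.  b26=0 t=0,i=3
  ##..#|#  b25=1 t=1,i=2
  ##...|.  b24=0 t=1,i=7
  #.###|#  b23=1 t=3,i=2
  #.##.|.  b22=0 t=7,i=0
  #.#.#|.  b21=0 t=9,i=9
  #.#..|#  b20=1 t=0,i=4
  #..##|.  b19=0 t=1,i=3
  #..#.|#  b18=1 t=2,i=4
  #...#|.  b17=0 t=0,i=13
  #....|#  b16=1 t=0,i=6
  .####|#  b15=1 t=0,i=0
  .###.|#  b14=1 t=1,i=5
  .##.#|#  b13=1 t=6,i=14
  .##..|.  b12=0 t=1,i=1
  .#.##|#  b11=1 t=3,i=1
  .#.#.|.  b10=0 t=2,i=1
  .#..#|#  b9=1 t=2,i=3
  .#...|#  b8=1 t=0,i=5
  ..###|.  b7=0 t=0,i=15
  ..##.|#  b6=1 t=1,i=0
  ..#.#|#  b5=1 t=2,i=0
  ..#..|#  b4=1 t=0,i=11
  ...##|.  b3=0 t=0,i=14
  ...#.|.  b2=0 t=0,i=10
  ....#|.  b1=0 t=0,i=9
  .....|.  b0=0 t=0,i=7
  bits 01000010100101011110101101110000 = 1117121392

1117121392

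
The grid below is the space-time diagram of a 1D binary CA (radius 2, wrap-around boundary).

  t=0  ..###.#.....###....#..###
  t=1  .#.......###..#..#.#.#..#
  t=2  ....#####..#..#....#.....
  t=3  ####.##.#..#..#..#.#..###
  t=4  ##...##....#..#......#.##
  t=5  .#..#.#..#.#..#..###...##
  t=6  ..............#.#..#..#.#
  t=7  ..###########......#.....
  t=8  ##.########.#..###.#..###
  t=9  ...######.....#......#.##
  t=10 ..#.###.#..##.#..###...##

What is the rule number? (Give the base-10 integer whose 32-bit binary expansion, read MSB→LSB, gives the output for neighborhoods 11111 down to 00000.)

2431168539

  ##### -> #   bit 31 = 1  t=2,i=6
  ####. -> .   bit 30 = 0  t=2,i=7
  ###.# -> .   bit 29 = 0  t=0,i=4
  ###.. -> #   bit 28 = 1  t=0,i=14
  ##.## -> .   bit 27 = 0  t=3,i=4
  ##.#. -> .   bit 26 = 0  t=0,i=5
  ##..# -> .   bit 25 = 0  t=0,i=0
  ##... -> .   bit 24 = 0  t=0,i=15
  #.### -> #   bit 23 = 1  t=4,i=23
  #.##. -> #   bit 22 = 1  t=3,i=5
  #.#.# -> #   bit 21 = 1  t=1,i=19
  #.#.. -> .   bit 20 = 0  t=0,i=6
  #..## -> #   bit 19 = 1  t=0,i=1
  #..#. -> .   bit 18 = 0  t=1,i=13
  #...# -> .   bit 17 = 0  t=4,i=3
  #.... -> .   bit 16 = 0  t=0,i=8
  .#### -> #   bit 15 = 1  t=2,i=5
  .###. -> .   bit 14 = 0  t=0,i=3
  .##.# -> #   bit 13 = 1  t=3,i=6
  .##.. -> #   bit 12 = 1  t=4,i=6
  .#.## -> .   bit 11 = 0  t=4,i=22
  .#.#. -> .   bit 10 = 0  t=1,i=0
  .#..# -> .   bit 9 = 0  t=0,i=20
  .#... -> .   bit 8 = 0  t=0,i=7
  ..### -> .   bit 7 = 0  t=0,i=2
  ..##. -> .   bit 6 = 0  t=4,i=5
  ..#.# -> .   bit 5 = 0  t=1,i=17
  ..#.. -> #   bit 4 = 1  t=0,i=19
  ...## -> #   bit 3 = 1  t=0,i=11
  ...#. -> .   bit 2 = 0  t=0,i=18
  ....# -> #   bit 1 = 1  t=0,i=10
  ..... -> #   bit 0 = 1  t=0,i=9
  bits 10010000111010001011000000011011 = 2431168539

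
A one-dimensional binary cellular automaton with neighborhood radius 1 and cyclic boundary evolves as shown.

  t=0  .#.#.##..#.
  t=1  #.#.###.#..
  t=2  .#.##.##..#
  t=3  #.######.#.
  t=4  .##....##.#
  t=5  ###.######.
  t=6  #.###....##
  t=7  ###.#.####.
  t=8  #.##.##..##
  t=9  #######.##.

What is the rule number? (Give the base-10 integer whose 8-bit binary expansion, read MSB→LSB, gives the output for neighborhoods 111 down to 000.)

107

  nb ###: next=.  (t=1,i=5, bit7=0)
  nb ##.: next=#  (t=0,i=6, bit6=1)
  nb #.#: next=#  (t=0,i=2, bit5=1)
  nb #..: next=.  (t=0,i=7, bit4=0)
  nb .##: next=#  (t=0,i=5, bit3=1)
  nb .#.: next=.  (t=0,i=1, bit2=0)
  nb ..#: next=#  (t=0,i=0, bit1=1)
  nb ...: next=#  (t=4,i=4, bit0=1)
  bits 01101011 = 107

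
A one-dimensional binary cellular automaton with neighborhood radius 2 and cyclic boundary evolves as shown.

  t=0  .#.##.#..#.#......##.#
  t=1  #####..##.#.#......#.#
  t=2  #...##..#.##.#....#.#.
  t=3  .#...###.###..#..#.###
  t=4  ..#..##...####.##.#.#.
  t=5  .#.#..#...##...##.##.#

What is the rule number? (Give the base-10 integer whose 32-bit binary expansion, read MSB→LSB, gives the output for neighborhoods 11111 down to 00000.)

  nb #####: next=.  (t=1,i=1, bit31=0)
  nb ####.: next=.  (t=1,i=3, bit30=0)
  nb ###.#: next=.  (t=3,i=7, bit29=0)
  nb ###..: next=#  (t=1,i=4, bit28=1)
  nb ##.##: next=.  (t=3,i=8, bit27=0)
  nb ##.#.: next=.  (t=0,i=5, bit26=0)
  nb ##..#: next=#  (t=1,i=5, bit25=1)
  nb ##...: next=.  (t=4,i=7, bit24=0)
  nb #.###: next=.  (t=1,i=21, bit23=0)
  nb #.##.: next=#  (t=0,i=3, bit22=1)
  nb #.#.#: next=#  (t=0,i=1, bit21=1)
  nb #.#..: next=.  (t=0,i=6, bit20=0)
  nb #..##: next=.  (t=1,i=6, bit19=0)
  nb #..#.: next=#  (t=0,i=8, bit18=1)
  nb #...#: next=.  (t=2,i=2, bit17=0)
  nb #....: next=.  (t=0,i=13, bit16=0)
  nb .####: next=#  (t=1,i=0, bit15=1)
  nb .###.: next=#  (t=3,i=6, bit14=1)
  nb .##.#: next=#  (t=0,i=4, bit13=1)
  nb .##..: next=#  (t=2,i=5, bit12=1)
  nb .#.##: next=#  (t=0,i=2, bit11=1)
  nb .#.#.: next=#  (t=0,i=0, bit10=1)
  nb .#..#: next=#  (t=0,i=7, bit9=1)
  nb .#...: next=#  (t=0,i=12, bit8=1)
  nb ..###: next=#  (t=3,i=5, bit7=1)
  nb ..##.: next=.  (t=0,i=18, bit6=0)
  nb ..#.#: next=.  (t=0,i=9, bit5=0)
  nb ..#..: next=.  (t=3,i=14, bit4=0)
  nb ...##: next=.  (t=0,i=17, bit3=0)
  nb ...#.: next=#  (t=1,i=18, bit2=1)
  nb ....#: next=.  (t=0,i=16, bit1=0)
  nb .....: next=.  (t=0,i=14, bit0=0)
  bits 00010010011001001111111110000100 = 308608900

308608900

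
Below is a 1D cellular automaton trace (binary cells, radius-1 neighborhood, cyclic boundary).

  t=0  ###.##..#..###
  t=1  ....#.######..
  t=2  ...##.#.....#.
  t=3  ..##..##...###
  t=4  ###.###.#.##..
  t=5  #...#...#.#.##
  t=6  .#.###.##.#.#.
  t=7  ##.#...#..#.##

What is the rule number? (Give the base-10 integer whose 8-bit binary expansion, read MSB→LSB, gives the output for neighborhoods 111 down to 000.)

30

  nb ###: next=.  (t=0,i=0, bit7=0)
  nb ##.: next=.  (t=0,i=2, bit6=0)
  nb #.#: next=.  (t=0,i=3, bit5=0)
  nb #..: next=#  (t=0,i=6, bit4=1)
  nb .##: next=#  (t=0,i=4, bit3=1)
  nb .#.: next=#  (t=0,i=8, bit2=1)
  nb ..#: next=#  (t=0,i=7, bit1=1)
  nb ...: next=.  (t=1,i=0, bit0=0)
  bits 00011110 = 30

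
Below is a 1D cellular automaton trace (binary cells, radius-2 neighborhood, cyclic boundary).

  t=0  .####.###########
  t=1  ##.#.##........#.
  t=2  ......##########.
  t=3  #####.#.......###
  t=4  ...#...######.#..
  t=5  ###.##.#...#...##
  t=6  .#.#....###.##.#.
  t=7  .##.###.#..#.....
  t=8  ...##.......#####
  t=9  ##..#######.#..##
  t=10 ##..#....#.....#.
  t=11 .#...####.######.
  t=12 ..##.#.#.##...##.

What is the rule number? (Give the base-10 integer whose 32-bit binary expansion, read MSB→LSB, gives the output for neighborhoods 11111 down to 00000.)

  #####|.  b31=0 t=0,i=8
  ####.|#  b30=1 t=0,i=3
  ###.#|.  b29=0 t=0,i=4
  ###..|#  b28=1 t=2,i=15
  ##.##|#  b27=1 t=0,i=0
  ##.#.|.  b26=0 t=1,i=2
  ##..#|.  b25=0 t=9,i=2
  ##...|#  b24=1 t=1,i=7
  #.###|#  b23=1 t=0,i=1
  #.##.|.  b22=0 t=1,i=0
  #.#.#|.  b21=0 t=1,i=3
  #.#..|.  b20=0 t=3,i=6
  #..##|.  b19=0 t=9,i=3
  #..#.|.  b18=0 t=6,i=0
  #...#|#  b17=1 t=4,i=5
  #....|#  b16=1 t=1,i=8
  .####|.  b15=0 t=0,i=2
  .###.|.  b14=0 t=6,i=9
  .##.#|.  b13=0 t=1,i=1
  .##..|#  b12=1 t=1,i=6
  .#.##|.  b11=0 t=1,i=4
  .#.#.|#  b10=1 t=6,i=2
  .#..#|.  b9=0 t=6,i=16
  .#...|#  b8=1 t=3,i=7
  ..###|#  b7=1 t=2,i=6
  ..##.|.  b6=0 t=7,i=1
  ..#.#|#  b5=1 t=1,i=15
  ..#..|.  b4=0 t=4,i=3
  ...##|.  b3=0 t=2,i=5
  ...#.|#  b2=1 t=1,i=14
  ....#|#  b1=1 t=1,i=13
  .....|#  b0=1 t=1,i=9
  bits 01011001100000110001010110100111 = 1501762983

1501762983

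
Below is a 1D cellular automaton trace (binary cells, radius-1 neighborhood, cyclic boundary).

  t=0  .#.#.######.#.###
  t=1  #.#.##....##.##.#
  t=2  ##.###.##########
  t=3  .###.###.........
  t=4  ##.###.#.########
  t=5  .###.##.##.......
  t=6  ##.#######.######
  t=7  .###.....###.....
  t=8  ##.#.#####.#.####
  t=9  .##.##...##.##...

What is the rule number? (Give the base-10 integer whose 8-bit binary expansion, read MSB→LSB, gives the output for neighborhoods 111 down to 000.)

107

  ### -> .   bit 7 = 0  t=0,i=6
  ##. -> #   bit 6 = 1  t=0,i=10
  #.# -> #   bit 5 = 1  t=0,i=0
  #.. -> .   bit 4 = 0  t=1,i=6
  .## -> #   bit 3 = 1  t=0,i=5
  .#. -> .   bit 2 = 0  t=0,i=1
  ..# -> #   bit 1 = 1  t=1,i=9
  ... -> #   bit 0 = 1  t=1,i=7
  bits 01101011 = 107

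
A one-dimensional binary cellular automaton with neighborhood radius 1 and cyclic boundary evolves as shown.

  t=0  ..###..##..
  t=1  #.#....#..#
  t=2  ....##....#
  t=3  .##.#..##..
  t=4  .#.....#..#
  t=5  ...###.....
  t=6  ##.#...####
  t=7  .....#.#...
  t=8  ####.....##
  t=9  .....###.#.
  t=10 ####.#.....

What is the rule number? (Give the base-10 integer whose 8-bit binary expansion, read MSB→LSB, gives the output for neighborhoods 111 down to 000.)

  ### -> .   bit 7 = 0  t=0,i=3
  ##. -> .   bit 6 = 0  t=0,i=4
  #.# -> .   bit 5 = 0  t=1,i=1
  #.. -> .   bit 4 = 0  t=0,i=5
  .## -> #   bit 3 = 1  t=0,i=2
  .#. -> .   bit 2 = 0  t=1,i=2
  ..# -> .   bit 1 = 0  t=0,i=1
  ... -> #   bit 0 = 1  t=0,i=0
  bits 00001001 = 9

9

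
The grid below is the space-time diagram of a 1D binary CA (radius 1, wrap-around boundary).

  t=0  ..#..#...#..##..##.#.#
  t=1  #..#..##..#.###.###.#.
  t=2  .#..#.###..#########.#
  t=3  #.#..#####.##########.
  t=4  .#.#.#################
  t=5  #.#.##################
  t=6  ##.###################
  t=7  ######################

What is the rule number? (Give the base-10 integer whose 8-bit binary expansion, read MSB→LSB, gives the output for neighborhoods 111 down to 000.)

249

  ###|#  b7=1 t=1,i=13
  ##.|#  b6=1 t=0,i=13
  #.#|#  b5=1 t=0,i=18
  #..|#  b4=1 t=0,i=0
  .##|#  b3=1 t=0,i=12
  .#.|.  b2=0 t=0,i=2
  ..#|.  b1=0 t=0,i=1
  ...|#  b0=1 t=0,i=7
  bits 11111001 = 249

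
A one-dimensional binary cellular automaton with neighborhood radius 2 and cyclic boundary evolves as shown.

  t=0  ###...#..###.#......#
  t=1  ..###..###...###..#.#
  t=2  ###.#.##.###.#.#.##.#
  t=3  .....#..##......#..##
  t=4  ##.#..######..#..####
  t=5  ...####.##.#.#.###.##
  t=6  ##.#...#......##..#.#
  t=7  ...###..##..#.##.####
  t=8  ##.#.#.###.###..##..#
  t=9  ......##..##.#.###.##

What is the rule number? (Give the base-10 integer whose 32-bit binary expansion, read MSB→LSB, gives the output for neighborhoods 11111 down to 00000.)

  ##### -> #   bit 31 = 1  t=4,i=8
  ####. -> .   bit 30 = 0  t=0,i=1
  ###.# -> .   bit 29 = 0  t=0,i=11
  ###.. -> #   bit 28 = 1  t=0,i=2
  ##.## -> #   bit 27 = 1  t=2,i=8
  ##.#. -> .   bit 26 = 0  t=0,i=12
  ##..# -> .   bit 25 = 0  t=1,i=5
  ##... -> #   bit 24 = 1  t=0,i=3
  #.### -> #   bit 23 = 1  t=2,i=9
  #.##. -> .   bit 22 = 0  t=2,i=6
  #.#.# -> .   bit 21 = 0  t=2,i=4
  #.#.. -> #   bit 20 = 1  t=0,i=13
  #..## -> #   bit 19 = 1  t=0,i=8
  #..#. -> #   bit 18 = 1  t=1,i=17
  #...# -> #   bit 17 = 1  t=0,i=4
  #.... -> #   bit 16 = 1  t=0,i=15
  .#### -> .   bit 15 = 0  t=0,i=0
  .###. -> .   bit 14 = 0  t=0,i=10
  .##.# -> .   bit 13 = 0  t=2,i=7
  .##.. -> #   bit 12 = 1  t=3,i=9
  .#.## -> #   bit 11 = 1  t=2,i=5
  .#.#. -> .   bit 10 = 0  t=1,i=19
  .#..# -> #   bit 9 = 1  t=0,i=7
  .#... -> #   bit 8 = 1  t=0,i=14
  ..### -> #   bit 7 = 1  t=0,i=9
  ..##. -> #   bit 6 = 1  t=3,i=8
  ..#.# -> #   bit 5 = 1  t=1,i=18
  ..#.. -> .   bit 4 = 0  t=0,i=6
  ...## -> .   bit 3 = 0  t=0,i=19
  ...#. -> .   bit 2 = 0  t=0,i=5
  ....# -> #   bit 1 = 1  t=0,i=18
  ..... -> .   bit 0 = 0  t=0,i=16
  bits 10011001100111110001101111100010 = 2577341410

2577341410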